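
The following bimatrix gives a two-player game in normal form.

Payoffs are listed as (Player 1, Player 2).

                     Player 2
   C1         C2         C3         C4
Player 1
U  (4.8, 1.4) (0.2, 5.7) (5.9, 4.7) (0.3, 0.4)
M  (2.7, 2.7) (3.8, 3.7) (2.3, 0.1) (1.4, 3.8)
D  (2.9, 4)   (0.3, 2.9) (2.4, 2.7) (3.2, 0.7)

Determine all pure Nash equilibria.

There is no pure-strategy Nash equilibrium.

For each strategy profile, look for a profitable unilateral deviation.
(U, C1): Player 2 can switch to C2 (1.4 → 5.7). Not NE.
(U, C2): Player 1 can switch to M (0.2 → 3.8). Not NE.
(U, C3): Player 2 can switch to C2 (4.7 → 5.7). Not NE.
(U, C4): Player 1 can switch to M (0.3 → 1.4). Not NE.
(M, C1): Player 1 can switch to U (2.7 → 4.8). Not NE.
(M, C2): Player 2 can switch to C4 (3.7 → 3.8). Not NE.
(M, C3): Player 1 can switch to U (2.3 → 5.9). Not NE.
(M, C4): Player 1 can switch to D (1.4 → 3.2). Not NE.
(The remaining 4 profiles each have a profitable deviation by the same check.)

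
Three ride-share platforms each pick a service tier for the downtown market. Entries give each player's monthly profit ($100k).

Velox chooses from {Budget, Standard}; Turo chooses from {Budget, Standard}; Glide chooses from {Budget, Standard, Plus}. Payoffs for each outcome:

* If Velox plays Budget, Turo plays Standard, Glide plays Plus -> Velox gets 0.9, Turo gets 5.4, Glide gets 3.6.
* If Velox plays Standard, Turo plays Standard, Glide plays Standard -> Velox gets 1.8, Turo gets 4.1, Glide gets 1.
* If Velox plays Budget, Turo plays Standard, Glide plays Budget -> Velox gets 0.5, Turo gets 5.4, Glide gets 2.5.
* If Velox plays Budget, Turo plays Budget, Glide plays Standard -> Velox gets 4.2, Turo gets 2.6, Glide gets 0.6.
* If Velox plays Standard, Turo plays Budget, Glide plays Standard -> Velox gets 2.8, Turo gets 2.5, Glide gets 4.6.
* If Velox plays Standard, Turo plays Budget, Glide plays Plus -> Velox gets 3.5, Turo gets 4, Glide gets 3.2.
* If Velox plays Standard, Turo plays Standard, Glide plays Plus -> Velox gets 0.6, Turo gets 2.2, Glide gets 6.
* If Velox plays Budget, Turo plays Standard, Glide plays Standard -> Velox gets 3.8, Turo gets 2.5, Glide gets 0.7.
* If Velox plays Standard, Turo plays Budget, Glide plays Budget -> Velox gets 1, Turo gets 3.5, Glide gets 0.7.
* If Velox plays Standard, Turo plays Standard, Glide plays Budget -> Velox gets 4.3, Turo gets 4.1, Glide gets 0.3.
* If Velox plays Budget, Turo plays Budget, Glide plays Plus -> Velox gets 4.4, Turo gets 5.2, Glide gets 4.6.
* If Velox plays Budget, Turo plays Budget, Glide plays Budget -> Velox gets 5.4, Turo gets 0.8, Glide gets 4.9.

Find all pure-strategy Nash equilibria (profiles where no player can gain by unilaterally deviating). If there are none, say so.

Pure NE: (Budget, Standard, Plus)

Velox against (Budget, Budget): payoffs 5.4, 1 → best response Budget.
Velox against (Budget, Standard): payoffs 4.2, 2.8 → best response Budget.
Velox against (Budget, Plus): payoffs 4.4, 3.5 → best response Budget.
Velox against (Standard, Budget): payoffs 0.5, 4.3 → best response Standard.
Velox against (Standard, Standard): payoffs 3.8, 1.8 → best response Budget.
Velox against (Standard, Plus): payoffs 0.9, 0.6 → best response Budget.
Turo against (Budget, Budget): payoffs 0.8, 5.4 → best response Standard.
Turo against (Budget, Standard): payoffs 2.6, 2.5 → best response Budget.
Turo against (Budget, Plus): payoffs 5.2, 5.4 → best response Standard.
Turo against (Standard, Budget): payoffs 3.5, 4.1 → best response Standard.
Turo against (Standard, Standard): payoffs 2.5, 4.1 → best response Standard.
Turo against (Standard, Plus): payoffs 4, 2.2 → best response Budget.
Glide against (Budget, Budget): payoffs 4.9, 0.6, 4.6 → best response Budget.
Glide against (Budget, Standard): payoffs 2.5, 0.7, 3.6 → best response Plus.
Glide against (Standard, Budget): payoffs 0.7, 4.6, 3.2 → best response Standard.
Glide against (Standard, Standard): payoffs 0.3, 1, 6 → best response Plus.
Mutual best responses: (Budget, Standard, Plus).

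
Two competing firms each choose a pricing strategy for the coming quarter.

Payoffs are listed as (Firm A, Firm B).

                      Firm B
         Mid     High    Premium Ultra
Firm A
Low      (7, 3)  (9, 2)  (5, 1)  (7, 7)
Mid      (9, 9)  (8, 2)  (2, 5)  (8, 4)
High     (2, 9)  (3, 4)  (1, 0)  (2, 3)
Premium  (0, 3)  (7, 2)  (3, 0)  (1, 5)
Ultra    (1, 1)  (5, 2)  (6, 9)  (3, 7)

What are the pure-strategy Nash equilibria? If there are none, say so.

For each player, find the best response to each opponent profile; mutual best responses are the pure NE.
Firm A against Mid: payoffs 7, 9, 2, 0, 1 → best response Mid.
Firm A against High: payoffs 9, 8, 3, 7, 5 → best response Low.
Firm A against Premium: payoffs 5, 2, 1, 3, 6 → best response Ultra.
Firm A against Ultra: payoffs 7, 8, 2, 1, 3 → best response Mid.
Firm B against Low: payoffs 3, 2, 1, 7 → best response Ultra.
Firm B against Mid: payoffs 9, 2, 5, 4 → best response Mid.
Firm B against High: payoffs 9, 4, 0, 3 → best response Mid.
Firm B against Premium: payoffs 3, 2, 0, 5 → best response Ultra.
Firm B against Ultra: payoffs 1, 2, 9, 7 → best response Premium.
Mutual best responses: (Mid, Mid); (Ultra, Premium).

Pure-strategy Nash equilibria: (Mid, Mid), (Ultra, Premium)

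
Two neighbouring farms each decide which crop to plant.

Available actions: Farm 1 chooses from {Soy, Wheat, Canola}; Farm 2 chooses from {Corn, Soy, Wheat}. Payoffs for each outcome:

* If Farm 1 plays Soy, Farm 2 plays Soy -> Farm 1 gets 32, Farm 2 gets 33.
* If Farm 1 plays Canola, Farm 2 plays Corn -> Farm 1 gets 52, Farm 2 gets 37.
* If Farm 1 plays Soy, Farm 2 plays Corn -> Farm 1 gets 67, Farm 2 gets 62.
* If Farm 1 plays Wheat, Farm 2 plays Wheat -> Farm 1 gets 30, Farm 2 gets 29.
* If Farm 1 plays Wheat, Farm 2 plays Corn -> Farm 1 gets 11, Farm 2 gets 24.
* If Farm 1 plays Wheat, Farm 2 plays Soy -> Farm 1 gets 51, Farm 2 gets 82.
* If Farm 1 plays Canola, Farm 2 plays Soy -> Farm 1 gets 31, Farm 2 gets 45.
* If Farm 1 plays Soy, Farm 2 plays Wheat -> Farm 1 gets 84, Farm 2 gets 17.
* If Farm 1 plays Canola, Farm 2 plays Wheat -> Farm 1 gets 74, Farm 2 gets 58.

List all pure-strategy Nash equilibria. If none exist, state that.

Pure-strategy Nash equilibria: (Soy, Corn); (Wheat, Soy)

(Soy, Corn): Farm 1 gets 67, best alternative 52; Farm 2 gets 62, best alternative 33. No profitable deviation — NE.
(Soy, Soy): Farm 1 can switch to Wheat (32 → 51). Not NE.
(Soy, Wheat): Farm 2 can switch to Corn (17 → 62). Not NE.
(Wheat, Corn): Farm 1 can switch to Soy (11 → 67). Not NE.
(Wheat, Soy): Farm 1 gets 51, best alternative 32; Farm 2 gets 82, best alternative 29. No profitable deviation — NE.
(Wheat, Wheat): Farm 1 can switch to Soy (30 → 84). Not NE.
(Canola, Corn): Farm 1 can switch to Soy (52 → 67). Not NE.
(Canola, Soy): Farm 1 can switch to Soy (31 → 32). Not NE.
(Canola, Wheat): Farm 1 can switch to Soy (74 → 84). Not NE.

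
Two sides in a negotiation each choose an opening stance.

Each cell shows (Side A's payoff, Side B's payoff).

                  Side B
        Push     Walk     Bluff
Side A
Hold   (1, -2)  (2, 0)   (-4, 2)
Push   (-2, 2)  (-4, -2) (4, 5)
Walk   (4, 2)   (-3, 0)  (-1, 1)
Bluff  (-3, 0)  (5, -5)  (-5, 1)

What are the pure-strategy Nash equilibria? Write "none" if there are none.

The pure Nash equilibria are (Push, Bluff); (Walk, Push).

(Hold, Push): Side A can switch to Walk (1 → 4). Not NE.
(Hold, Walk): Side A can switch to Bluff (2 → 5). Not NE.
(Hold, Bluff): Side A can switch to Push (-4 → 4). Not NE.
(Push, Push): Side A can switch to Hold (-2 → 1). Not NE.
(Push, Walk): Side A can switch to Hold (-4 → 2). Not NE.
(Push, Bluff): Side A gets 4, best alternative -1; Side B gets 5, best alternative 2. No profitable deviation — NE.
(Walk, Push): Side A gets 4, best alternative 1; Side B gets 2, best alternative 1. No profitable deviation — NE.
(Walk, Walk): Side A can switch to Hold (-3 → 2). Not NE.
(Walk, Bluff): Side A can switch to Push (-1 → 4). Not NE.
(Bluff, Push): Side A can switch to Hold (-3 → 1). Not NE.
(The remaining 2 profiles each have a profitable deviation by the same check.)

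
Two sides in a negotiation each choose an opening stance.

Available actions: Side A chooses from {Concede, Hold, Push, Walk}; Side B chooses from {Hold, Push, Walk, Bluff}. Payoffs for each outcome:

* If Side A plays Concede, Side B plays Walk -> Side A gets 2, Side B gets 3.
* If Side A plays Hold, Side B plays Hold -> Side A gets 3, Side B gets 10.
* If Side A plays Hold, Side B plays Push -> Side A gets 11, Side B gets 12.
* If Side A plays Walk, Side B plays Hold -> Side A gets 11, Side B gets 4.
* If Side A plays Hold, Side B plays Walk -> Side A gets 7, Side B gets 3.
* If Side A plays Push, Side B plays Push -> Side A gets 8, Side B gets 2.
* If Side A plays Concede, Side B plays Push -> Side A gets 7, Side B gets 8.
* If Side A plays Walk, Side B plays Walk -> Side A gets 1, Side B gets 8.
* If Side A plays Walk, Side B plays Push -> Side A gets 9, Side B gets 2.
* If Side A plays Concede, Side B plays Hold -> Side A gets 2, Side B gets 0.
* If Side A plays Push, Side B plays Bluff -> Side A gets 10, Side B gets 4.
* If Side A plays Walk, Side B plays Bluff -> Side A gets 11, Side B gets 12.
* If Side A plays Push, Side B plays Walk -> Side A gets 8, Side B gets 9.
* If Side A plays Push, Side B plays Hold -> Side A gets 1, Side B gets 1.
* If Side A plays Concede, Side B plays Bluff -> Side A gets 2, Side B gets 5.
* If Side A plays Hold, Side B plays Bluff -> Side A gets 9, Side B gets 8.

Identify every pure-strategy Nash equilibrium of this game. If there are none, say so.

(Concede, Hold): Side A can switch to Hold (2 → 3). Not NE.
(Concede, Push): Side A can switch to Hold (7 → 11). Not NE.
(Concede, Walk): Side A can switch to Hold (2 → 7). Not NE.
(Concede, Bluff): Side A can switch to Hold (2 → 9). Not NE.
(Hold, Hold): Side A can switch to Walk (3 → 11). Not NE.
(Hold, Push): Side A gets 11, best alternative 9; Side B gets 12, best alternative 10. No profitable deviation — NE.
(Hold, Walk): Side A can switch to Push (7 → 8). Not NE.
(Push, Walk): Side A gets 8, best alternative 7; Side B gets 9, best alternative 4. No profitable deviation — NE.
(Walk, Bluff): Side A gets 11, best alternative 10; Side B gets 12, best alternative 8. No profitable deviation — NE.
(The remaining 7 profiles each have a profitable deviation by the same check.)

The pure Nash equilibria are (Hold, Push); (Push, Walk); (Walk, Bluff).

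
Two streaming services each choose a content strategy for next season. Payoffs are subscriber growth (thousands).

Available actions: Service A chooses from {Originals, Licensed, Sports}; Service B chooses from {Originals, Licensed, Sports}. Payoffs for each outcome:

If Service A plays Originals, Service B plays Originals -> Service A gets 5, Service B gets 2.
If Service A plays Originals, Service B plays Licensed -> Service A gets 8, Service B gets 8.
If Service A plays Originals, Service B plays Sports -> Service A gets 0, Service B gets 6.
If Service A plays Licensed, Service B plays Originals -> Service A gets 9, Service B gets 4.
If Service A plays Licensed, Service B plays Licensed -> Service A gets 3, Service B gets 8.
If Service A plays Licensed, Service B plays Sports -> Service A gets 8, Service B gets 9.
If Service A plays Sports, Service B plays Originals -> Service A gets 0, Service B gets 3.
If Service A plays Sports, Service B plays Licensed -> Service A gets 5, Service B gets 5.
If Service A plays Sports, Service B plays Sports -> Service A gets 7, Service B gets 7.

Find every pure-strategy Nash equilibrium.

(Originals, Originals): Service A can switch to Licensed (5 → 9). Not NE.
(Originals, Licensed): Service A gets 8, best alternative 5; Service B gets 8, best alternative 6. No profitable deviation — NE.
(Originals, Sports): Service A can switch to Licensed (0 → 8). Not NE.
(Licensed, Originals): Service B can switch to Licensed (4 → 8). Not NE.
(Licensed, Licensed): Service A can switch to Originals (3 → 8). Not NE.
(Licensed, Sports): Service A gets 8, best alternative 7; Service B gets 9, best alternative 8. No profitable deviation — NE.
(Sports, Originals): Service A can switch to Originals (0 → 5). Not NE.
(Sports, Licensed): Service A can switch to Originals (5 → 8). Not NE.
(Sports, Sports): Service A can switch to Licensed (7 → 8). Not NE.

(Originals, Licensed) and (Licensed, Sports)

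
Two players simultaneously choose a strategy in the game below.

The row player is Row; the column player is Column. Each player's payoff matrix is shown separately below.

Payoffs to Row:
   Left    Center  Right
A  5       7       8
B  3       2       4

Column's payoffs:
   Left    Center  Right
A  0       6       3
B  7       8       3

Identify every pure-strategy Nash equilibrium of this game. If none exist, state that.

(A, Left): Column can switch to Center (0 → 6). Not NE.
(A, Center): Row gets 7, best alternative 2; Column gets 6, best alternative 3. No profitable deviation — NE.
(A, Right): Column can switch to Center (3 → 6). Not NE.
(B, Left): Row can switch to A (3 → 5). Not NE.
(B, Center): Row can switch to A (2 → 7). Not NE.
(B, Right): Row can switch to A (4 → 8). Not NE.

(A, Center)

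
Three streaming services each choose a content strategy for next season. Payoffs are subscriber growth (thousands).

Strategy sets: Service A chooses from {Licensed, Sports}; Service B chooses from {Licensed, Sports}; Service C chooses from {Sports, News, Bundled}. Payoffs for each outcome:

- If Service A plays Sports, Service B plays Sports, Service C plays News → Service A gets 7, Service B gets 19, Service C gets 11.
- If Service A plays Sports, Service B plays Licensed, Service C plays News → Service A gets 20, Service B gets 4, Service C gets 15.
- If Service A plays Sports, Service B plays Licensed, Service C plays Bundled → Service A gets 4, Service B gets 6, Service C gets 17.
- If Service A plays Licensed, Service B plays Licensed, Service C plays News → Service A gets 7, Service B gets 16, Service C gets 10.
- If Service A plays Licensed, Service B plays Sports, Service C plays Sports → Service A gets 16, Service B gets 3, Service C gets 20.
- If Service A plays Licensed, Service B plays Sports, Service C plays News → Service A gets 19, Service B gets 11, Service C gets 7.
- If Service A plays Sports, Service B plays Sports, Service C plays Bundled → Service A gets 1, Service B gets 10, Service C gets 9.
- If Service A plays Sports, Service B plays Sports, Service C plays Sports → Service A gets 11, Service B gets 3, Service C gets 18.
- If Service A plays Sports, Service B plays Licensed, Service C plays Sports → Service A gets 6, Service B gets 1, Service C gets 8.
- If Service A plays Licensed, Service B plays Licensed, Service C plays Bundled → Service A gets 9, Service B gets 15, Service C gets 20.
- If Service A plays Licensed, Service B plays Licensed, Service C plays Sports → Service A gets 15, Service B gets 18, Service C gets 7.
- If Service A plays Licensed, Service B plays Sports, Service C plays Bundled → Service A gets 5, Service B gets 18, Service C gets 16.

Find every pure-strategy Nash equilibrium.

(Licensed, Licensed, Sports): Service C can switch to News (7 → 10). Not NE.
(Licensed, Licensed, News): Service A can switch to Sports (7 → 20). Not NE.
(Licensed, Licensed, Bundled): Service B can switch to Sports (15 → 18). Not NE.
(Licensed, Sports, Sports): Service B can switch to Licensed (3 → 18). Not NE.
(Licensed, Sports, News): Service B can switch to Licensed (11 → 16). Not NE.
(Licensed, Sports, Bundled): Service C can switch to Sports (16 → 20). Not NE.
(The remaining 6 profiles each have a profitable deviation by the same check.)

none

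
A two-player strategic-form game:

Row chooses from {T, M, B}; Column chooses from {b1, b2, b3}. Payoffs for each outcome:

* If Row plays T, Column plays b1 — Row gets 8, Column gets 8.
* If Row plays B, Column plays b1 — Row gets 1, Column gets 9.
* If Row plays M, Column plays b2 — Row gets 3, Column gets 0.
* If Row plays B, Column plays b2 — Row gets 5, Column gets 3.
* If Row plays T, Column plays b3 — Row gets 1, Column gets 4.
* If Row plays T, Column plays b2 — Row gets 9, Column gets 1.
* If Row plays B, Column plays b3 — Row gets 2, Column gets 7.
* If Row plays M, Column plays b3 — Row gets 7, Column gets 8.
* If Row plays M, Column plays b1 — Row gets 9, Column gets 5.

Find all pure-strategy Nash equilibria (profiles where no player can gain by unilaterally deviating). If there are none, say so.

(M, b3)

(T, b1): Row can switch to M (8 → 9). Not NE.
(T, b2): Column can switch to b1 (1 → 8). Not NE.
(T, b3): Row can switch to M (1 → 7). Not NE.
(M, b1): Column can switch to b3 (5 → 8). Not NE.
(M, b2): Row can switch to T (3 → 9). Not NE.
(M, b3): Row gets 7, best alternative 2; Column gets 8, best alternative 5. No profitable deviation — NE.
(B, b1): Row can switch to T (1 → 8). Not NE.
(B, b2): Row can switch to T (5 → 9). Not NE.
(B, b3): Row can switch to M (2 → 7). Not NE.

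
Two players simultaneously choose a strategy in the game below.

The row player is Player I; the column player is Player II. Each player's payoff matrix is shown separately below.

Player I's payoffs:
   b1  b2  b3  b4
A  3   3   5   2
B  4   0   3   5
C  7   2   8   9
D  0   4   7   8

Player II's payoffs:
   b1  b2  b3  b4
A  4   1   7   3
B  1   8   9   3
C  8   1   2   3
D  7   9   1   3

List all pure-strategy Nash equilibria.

(C, b1), (D, b2)

Player I against b1: payoffs 3, 4, 7, 0 → best response C.
Player I against b2: payoffs 3, 0, 2, 4 → best response D.
Player I against b3: payoffs 5, 3, 8, 7 → best response C.
Player I against b4: payoffs 2, 5, 9, 8 → best response C.
Player II against A: payoffs 4, 1, 7, 3 → best response b3.
Player II against B: payoffs 1, 8, 9, 3 → best response b3.
Player II against C: payoffs 8, 1, 2, 3 → best response b1.
Player II against D: payoffs 7, 9, 1, 3 → best response b2.
Mutual best responses: (C, b1); (D, b2).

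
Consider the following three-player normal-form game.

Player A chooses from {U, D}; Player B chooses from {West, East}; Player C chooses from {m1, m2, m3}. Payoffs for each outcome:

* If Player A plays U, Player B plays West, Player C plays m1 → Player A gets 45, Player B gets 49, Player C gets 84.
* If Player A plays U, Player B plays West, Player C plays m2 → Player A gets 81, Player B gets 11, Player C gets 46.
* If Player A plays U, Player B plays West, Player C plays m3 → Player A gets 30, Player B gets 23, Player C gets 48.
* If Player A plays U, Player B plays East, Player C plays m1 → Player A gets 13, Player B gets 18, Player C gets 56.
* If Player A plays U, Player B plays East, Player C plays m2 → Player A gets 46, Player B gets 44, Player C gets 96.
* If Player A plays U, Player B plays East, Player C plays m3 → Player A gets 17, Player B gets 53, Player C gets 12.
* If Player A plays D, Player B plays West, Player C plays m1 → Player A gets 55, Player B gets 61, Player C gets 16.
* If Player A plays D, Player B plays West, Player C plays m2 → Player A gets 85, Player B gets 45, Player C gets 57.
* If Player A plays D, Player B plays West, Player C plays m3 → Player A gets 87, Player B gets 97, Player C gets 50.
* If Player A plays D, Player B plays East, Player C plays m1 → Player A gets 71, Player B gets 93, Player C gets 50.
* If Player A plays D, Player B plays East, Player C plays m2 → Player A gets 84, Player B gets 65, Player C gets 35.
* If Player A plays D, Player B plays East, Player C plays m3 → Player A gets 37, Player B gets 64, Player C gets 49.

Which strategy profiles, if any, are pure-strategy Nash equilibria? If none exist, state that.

The unique pure-strategy Nash equilibrium is (D, East, m1).

(U, West, m1): Player A can switch to D (45 → 55). Not NE.
(U, West, m2): Player A can switch to D (81 → 85). Not NE.
(U, West, m3): Player A can switch to D (30 → 87). Not NE.
(U, East, m1): Player A can switch to D (13 → 71). Not NE.
(U, East, m2): Player A can switch to D (46 → 84). Not NE.
(U, East, m3): Player A can switch to D (17 → 37). Not NE.
(D, East, m1): Player A gets 71, best alternative 13; Player B gets 93, best alternative 61; Player C gets 50, best alternative 49. No profitable deviation — NE.
(The remaining 5 profiles each have a profitable deviation by the same check.)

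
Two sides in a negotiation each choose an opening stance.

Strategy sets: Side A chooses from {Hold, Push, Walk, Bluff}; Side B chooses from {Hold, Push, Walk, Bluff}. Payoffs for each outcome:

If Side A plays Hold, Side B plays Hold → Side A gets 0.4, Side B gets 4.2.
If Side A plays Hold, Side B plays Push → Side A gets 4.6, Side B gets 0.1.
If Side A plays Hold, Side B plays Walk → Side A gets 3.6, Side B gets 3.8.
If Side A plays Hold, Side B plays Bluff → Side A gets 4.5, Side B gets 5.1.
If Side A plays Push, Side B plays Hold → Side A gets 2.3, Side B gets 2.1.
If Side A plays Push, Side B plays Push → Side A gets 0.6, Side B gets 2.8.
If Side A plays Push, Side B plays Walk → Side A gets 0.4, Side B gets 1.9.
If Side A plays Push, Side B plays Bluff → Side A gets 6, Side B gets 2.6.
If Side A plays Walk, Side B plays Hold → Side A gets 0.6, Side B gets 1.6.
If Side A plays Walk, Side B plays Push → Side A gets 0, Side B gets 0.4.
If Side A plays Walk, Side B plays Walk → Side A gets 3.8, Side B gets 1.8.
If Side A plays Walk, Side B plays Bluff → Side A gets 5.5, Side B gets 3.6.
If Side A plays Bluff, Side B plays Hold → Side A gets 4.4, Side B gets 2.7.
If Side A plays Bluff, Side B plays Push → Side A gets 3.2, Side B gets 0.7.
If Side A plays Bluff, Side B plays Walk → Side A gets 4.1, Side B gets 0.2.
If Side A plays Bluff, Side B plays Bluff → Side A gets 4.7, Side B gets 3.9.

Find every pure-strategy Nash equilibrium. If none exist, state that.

There is no pure-strategy Nash equilibrium.

Side A against Hold: payoffs 0.4, 2.3, 0.6, 4.4 → best response Bluff.
Side A against Push: payoffs 4.6, 0.6, 0, 3.2 → best response Hold.
Side A against Walk: payoffs 3.6, 0.4, 3.8, 4.1 → best response Bluff.
Side A against Bluff: payoffs 4.5, 6, 5.5, 4.7 → best response Push.
Side B against Hold: payoffs 4.2, 0.1, 3.8, 5.1 → best response Bluff.
Side B against Push: payoffs 2.1, 2.8, 1.9, 2.6 → best response Push.
Side B against Walk: payoffs 1.6, 0.4, 1.8, 3.6 → best response Bluff.
Side B against Bluff: payoffs 2.7, 0.7, 0.2, 3.9 → best response Bluff.
No profile is a mutual best response for all players.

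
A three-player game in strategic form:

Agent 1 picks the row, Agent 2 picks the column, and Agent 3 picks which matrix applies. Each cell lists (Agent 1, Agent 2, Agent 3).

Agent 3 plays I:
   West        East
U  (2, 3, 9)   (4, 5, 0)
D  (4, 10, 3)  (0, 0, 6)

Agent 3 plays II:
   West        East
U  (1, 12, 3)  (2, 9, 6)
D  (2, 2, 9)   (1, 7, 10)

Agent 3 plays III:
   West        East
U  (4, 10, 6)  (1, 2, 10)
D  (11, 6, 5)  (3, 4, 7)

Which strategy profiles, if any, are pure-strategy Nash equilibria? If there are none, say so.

none

Agent 1 against (West, I): payoffs 2, 4 → best response D.
Agent 1 against (West, II): payoffs 1, 2 → best response D.
Agent 1 against (West, III): payoffs 4, 11 → best response D.
Agent 1 against (East, I): payoffs 4, 0 → best response U.
Agent 1 against (East, II): payoffs 2, 1 → best response U.
Agent 1 against (East, III): payoffs 1, 3 → best response D.
Agent 2 against (U, I): payoffs 3, 5 → best response East.
Agent 2 against (U, II): payoffs 12, 9 → best response West.
Agent 2 against (U, III): payoffs 10, 2 → best response West.
Agent 2 against (D, I): payoffs 10, 0 → best response West.
Agent 2 against (D, II): payoffs 2, 7 → best response East.
Agent 2 against (D, III): payoffs 6, 4 → best response West.
Agent 3 against (U, West): payoffs 9, 3, 6 → best response I.
Agent 3 against (U, East): payoffs 0, 6, 10 → best response III.
Agent 3 against (D, West): payoffs 3, 9, 5 → best response II.
Agent 3 against (D, East): payoffs 6, 10, 7 → best response II.
No profile is a mutual best response for all players.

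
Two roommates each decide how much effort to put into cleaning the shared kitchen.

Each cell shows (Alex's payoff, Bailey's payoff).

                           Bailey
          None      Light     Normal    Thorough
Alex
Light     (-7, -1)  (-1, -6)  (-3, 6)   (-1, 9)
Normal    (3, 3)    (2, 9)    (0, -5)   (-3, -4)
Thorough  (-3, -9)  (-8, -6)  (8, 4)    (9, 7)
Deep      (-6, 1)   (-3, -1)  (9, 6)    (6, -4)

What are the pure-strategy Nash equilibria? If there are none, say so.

(Light, None): Alex can switch to Normal (-7 → 3). Not NE.
(Light, Light): Alex can switch to Normal (-1 → 2). Not NE.
(Light, Normal): Alex can switch to Normal (-3 → 0). Not NE.
(Light, Thorough): Alex can switch to Thorough (-1 → 9). Not NE.
(Normal, None): Bailey can switch to Light (3 → 9). Not NE.
(Normal, Light): Alex gets 2, best alternative -1; Bailey gets 9, best alternative 3. No profitable deviation — NE.
(Normal, Normal): Alex can switch to Thorough (0 → 8). Not NE.
(Thorough, Thorough): Alex gets 9, best alternative 6; Bailey gets 7, best alternative 4. No profitable deviation — NE.
(Deep, Normal): Alex gets 9, best alternative 8; Bailey gets 6, best alternative 1. No profitable deviation — NE.
(The remaining 7 profiles each have a profitable deviation by the same check.)

Pure-strategy Nash equilibria: (Normal, Light) and (Thorough, Thorough) and (Deep, Normal)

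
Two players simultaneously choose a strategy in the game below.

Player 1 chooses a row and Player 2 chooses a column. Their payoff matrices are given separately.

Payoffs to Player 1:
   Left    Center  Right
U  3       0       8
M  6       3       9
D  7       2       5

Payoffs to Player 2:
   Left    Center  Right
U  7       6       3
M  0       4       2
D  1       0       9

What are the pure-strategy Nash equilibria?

(M, Center)

Player 1 against Left: payoffs 3, 6, 7 → best response D.
Player 1 against Center: payoffs 0, 3, 2 → best response M.
Player 1 against Right: payoffs 8, 9, 5 → best response M.
Player 2 against U: payoffs 7, 6, 3 → best response Left.
Player 2 against M: payoffs 0, 4, 2 → best response Center.
Player 2 against D: payoffs 1, 0, 9 → best response Right.
Mutual best responses: (M, Center).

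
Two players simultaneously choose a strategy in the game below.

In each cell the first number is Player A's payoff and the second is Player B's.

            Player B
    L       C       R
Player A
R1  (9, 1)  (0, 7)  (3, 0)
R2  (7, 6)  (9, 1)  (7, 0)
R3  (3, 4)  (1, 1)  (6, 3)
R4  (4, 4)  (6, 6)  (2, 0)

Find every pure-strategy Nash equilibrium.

For each strategy profile, look for a profitable unilateral deviation.
(R1, L): Player B can switch to C (1 → 7). Not NE.
(R1, C): Player A can switch to R2 (0 → 9). Not NE.
(R1, R): Player A can switch to R2 (3 → 7). Not NE.
(R2, L): Player A can switch to R1 (7 → 9). Not NE.
(R2, C): Player B can switch to L (1 → 6). Not NE.
(R2, R): Player B can switch to L (0 → 6). Not NE.
(R3, L): Player A can switch to R1 (3 → 9). Not NE.
(R3, C): Player A can switch to R2 (1 → 9). Not NE.
(R3, R): Player A can switch to R2 (6 → 7). Not NE.
(R4, L): Player A can switch to R1 (4 → 9). Not NE.
(The remaining 2 profiles each have a profitable deviation by the same check.)

This game has no pure Nash equilibrium.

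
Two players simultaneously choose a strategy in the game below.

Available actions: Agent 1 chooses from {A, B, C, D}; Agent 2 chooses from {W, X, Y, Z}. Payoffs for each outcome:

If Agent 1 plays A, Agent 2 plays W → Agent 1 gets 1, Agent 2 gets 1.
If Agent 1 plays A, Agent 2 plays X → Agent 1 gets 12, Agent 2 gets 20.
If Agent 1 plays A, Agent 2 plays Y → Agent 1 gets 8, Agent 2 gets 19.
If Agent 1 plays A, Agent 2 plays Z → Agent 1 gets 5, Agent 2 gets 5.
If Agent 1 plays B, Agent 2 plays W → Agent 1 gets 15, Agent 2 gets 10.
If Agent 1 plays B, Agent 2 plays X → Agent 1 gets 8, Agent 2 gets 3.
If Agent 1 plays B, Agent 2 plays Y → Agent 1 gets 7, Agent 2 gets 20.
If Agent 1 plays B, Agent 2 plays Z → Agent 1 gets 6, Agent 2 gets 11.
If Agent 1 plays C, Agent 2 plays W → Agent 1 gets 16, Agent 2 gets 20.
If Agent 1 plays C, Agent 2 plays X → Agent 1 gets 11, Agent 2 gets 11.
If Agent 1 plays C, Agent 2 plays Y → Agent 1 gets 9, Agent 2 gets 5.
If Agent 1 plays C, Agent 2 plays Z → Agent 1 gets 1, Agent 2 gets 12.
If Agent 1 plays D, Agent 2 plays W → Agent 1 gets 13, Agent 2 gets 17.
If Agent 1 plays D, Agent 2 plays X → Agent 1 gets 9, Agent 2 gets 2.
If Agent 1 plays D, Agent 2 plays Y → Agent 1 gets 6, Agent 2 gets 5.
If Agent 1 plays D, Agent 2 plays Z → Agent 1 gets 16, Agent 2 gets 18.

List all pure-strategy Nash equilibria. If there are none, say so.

The pure Nash equilibria are (A, X); (C, W); (D, Z).

Agent 1 against W: payoffs 1, 15, 16, 13 → best response C.
Agent 1 against X: payoffs 12, 8, 11, 9 → best response A.
Agent 1 against Y: payoffs 8, 7, 9, 6 → best response C.
Agent 1 against Z: payoffs 5, 6, 1, 16 → best response D.
Agent 2 against A: payoffs 1, 20, 19, 5 → best response X.
Agent 2 against B: payoffs 10, 3, 20, 11 → best response Y.
Agent 2 against C: payoffs 20, 11, 5, 12 → best response W.
Agent 2 against D: payoffs 17, 2, 5, 18 → best response Z.
Mutual best responses: (A, X); (C, W); (D, Z).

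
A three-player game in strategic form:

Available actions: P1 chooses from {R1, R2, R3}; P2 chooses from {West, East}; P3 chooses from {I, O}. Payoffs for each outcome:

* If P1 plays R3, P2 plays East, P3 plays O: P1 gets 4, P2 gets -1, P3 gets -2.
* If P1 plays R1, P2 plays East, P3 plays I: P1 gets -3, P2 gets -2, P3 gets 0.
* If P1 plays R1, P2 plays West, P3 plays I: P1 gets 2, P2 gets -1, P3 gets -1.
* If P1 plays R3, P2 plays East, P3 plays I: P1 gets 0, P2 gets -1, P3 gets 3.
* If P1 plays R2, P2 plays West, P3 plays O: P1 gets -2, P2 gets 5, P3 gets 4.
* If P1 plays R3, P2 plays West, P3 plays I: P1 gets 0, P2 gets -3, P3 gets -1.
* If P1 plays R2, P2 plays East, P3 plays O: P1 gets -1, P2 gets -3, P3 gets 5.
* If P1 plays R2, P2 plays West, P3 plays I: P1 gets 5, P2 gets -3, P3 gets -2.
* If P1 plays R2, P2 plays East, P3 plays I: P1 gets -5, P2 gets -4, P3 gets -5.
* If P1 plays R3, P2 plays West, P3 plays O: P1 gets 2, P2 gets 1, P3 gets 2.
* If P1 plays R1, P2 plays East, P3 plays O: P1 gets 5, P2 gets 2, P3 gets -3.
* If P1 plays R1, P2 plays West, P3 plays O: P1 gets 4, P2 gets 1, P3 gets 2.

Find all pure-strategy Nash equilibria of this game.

(R3, East, I)

(R1, West, I): P1 can switch to R2 (2 → 5). Not NE.
(R1, West, O): P2 can switch to East (1 → 2). Not NE.
(R1, East, I): P1 can switch to R3 (-3 → 0). Not NE.
(R1, East, O): P3 can switch to I (-3 → 0). Not NE.
(R2, West, I): P3 can switch to O (-2 → 4). Not NE.
(R2, West, O): P1 can switch to R1 (-2 → 4). Not NE.
(R2, East, I): P1 can switch to R1 (-5 → -3). Not NE.
(R2, East, O): P1 can switch to R1 (-1 → 5). Not NE.
(R3, East, I): P1 gets 0, best alternative -3; P2 gets -1, best alternative -3; P3 gets 3, best alternative -2. No profitable deviation — NE.
(The remaining 3 profiles each have a profitable deviation by the same check.)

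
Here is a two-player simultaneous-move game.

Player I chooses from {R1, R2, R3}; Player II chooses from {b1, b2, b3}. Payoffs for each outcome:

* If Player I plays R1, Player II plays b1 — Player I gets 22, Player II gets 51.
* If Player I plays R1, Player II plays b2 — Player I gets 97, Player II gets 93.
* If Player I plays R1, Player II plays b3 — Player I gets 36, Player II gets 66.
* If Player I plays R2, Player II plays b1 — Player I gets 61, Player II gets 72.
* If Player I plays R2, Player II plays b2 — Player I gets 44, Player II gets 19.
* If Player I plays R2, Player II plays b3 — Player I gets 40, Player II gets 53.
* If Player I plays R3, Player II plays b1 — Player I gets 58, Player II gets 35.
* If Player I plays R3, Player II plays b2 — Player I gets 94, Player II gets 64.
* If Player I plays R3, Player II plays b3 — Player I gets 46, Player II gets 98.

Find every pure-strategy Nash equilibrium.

Pure-strategy Nash equilibria: (R1, b2) and (R2, b1) and (R3, b3)

For each strategy profile, look for a profitable unilateral deviation.
(R1, b1): Player I can switch to R2 (22 → 61). Not NE.
(R1, b2): Player I gets 97, best alternative 94; Player II gets 93, best alternative 66. No profitable deviation — NE.
(R1, b3): Player I can switch to R2 (36 → 40). Not NE.
(R2, b1): Player I gets 61, best alternative 58; Player II gets 72, best alternative 53. No profitable deviation — NE.
(R2, b2): Player I can switch to R1 (44 → 97). Not NE.
(R2, b3): Player I can switch to R3 (40 → 46). Not NE.
(R3, b1): Player I can switch to R2 (58 → 61). Not NE.
(R3, b2): Player I can switch to R1 (94 → 97). Not NE.
(R3, b3): Player I gets 46, best alternative 40; Player II gets 98, best alternative 64. No profitable deviation — NE.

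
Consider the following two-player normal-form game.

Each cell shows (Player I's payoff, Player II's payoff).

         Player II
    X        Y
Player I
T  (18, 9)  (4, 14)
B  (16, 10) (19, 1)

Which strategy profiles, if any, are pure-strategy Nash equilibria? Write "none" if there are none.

This game has no pure Nash equilibrium.

For each strategy profile, look for a profitable unilateral deviation.
(T, X): Player II can switch to Y (9 → 14). Not NE.
(T, Y): Player I can switch to B (4 → 19). Not NE.
(B, X): Player I can switch to T (16 → 18). Not NE.
(B, Y): Player II can switch to X (1 → 10). Not NE.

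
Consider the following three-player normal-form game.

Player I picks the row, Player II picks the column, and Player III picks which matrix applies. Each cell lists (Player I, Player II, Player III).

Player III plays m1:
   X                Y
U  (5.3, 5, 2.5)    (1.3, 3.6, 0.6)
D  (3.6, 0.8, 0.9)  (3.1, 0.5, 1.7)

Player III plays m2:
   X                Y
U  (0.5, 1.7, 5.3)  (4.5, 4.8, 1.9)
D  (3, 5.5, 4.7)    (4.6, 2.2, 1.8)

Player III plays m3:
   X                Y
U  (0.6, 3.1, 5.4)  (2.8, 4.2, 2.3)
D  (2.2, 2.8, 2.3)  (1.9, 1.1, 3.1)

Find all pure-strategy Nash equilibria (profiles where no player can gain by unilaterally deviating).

(U, Y, m3); (D, X, m2)

Player I against (X, m1): payoffs 5.3, 3.6 → best response U.
Player I against (X, m2): payoffs 0.5, 3 → best response D.
Player I against (X, m3): payoffs 0.6, 2.2 → best response D.
Player I against (Y, m1): payoffs 1.3, 3.1 → best response D.
Player I against (Y, m2): payoffs 4.5, 4.6 → best response D.
Player I against (Y, m3): payoffs 2.8, 1.9 → best response U.
Player II against (U, m1): payoffs 5, 3.6 → best response X.
Player II against (U, m2): payoffs 1.7, 4.8 → best response Y.
Player II against (U, m3): payoffs 3.1, 4.2 → best response Y.
Player II against (D, m1): payoffs 0.8, 0.5 → best response X.
Player II against (D, m2): payoffs 5.5, 2.2 → best response X.
Player II against (D, m3): payoffs 2.8, 1.1 → best response X.
Player III against (U, X): payoffs 2.5, 5.3, 5.4 → best response m3.
Player III against (U, Y): payoffs 0.6, 1.9, 2.3 → best response m3.
Player III against (D, X): payoffs 0.9, 4.7, 2.3 → best response m2.
Player III against (D, Y): payoffs 1.7, 1.8, 3.1 → best response m3.
Mutual best responses: (U, Y, m3); (D, X, m2).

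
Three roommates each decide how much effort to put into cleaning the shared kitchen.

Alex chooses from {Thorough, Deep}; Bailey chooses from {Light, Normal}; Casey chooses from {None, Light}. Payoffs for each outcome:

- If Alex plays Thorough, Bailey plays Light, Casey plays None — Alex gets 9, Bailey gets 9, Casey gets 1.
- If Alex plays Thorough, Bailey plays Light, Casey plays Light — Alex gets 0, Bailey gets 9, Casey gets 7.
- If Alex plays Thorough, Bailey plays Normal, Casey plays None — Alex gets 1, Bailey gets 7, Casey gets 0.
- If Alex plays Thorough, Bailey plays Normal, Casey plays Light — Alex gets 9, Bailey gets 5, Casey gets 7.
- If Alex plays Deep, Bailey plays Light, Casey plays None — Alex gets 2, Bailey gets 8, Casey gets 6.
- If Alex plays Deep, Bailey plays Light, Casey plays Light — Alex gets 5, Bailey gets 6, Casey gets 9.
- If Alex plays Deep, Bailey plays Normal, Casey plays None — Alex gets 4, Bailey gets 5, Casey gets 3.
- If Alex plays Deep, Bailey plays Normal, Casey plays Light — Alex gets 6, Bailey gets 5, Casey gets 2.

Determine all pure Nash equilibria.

The unique pure-strategy Nash equilibrium is (Deep, Light, Light).

(Thorough, Light, None): Casey can switch to Light (1 → 7). Not NE.
(Thorough, Light, Light): Alex can switch to Deep (0 → 5). Not NE.
(Thorough, Normal, None): Alex can switch to Deep (1 → 4). Not NE.
(Thorough, Normal, Light): Bailey can switch to Light (5 → 9). Not NE.
(Deep, Light, None): Alex can switch to Thorough (2 → 9). Not NE.
(Deep, Light, Light): Alex gets 5, best alternative 0; Bailey gets 6, best alternative 5; Casey gets 9, best alternative 6. No profitable deviation — NE.
(Deep, Normal, None): Bailey can switch to Light (5 → 8). Not NE.
(The remaining 1 profile has a profitable deviation by the same check.)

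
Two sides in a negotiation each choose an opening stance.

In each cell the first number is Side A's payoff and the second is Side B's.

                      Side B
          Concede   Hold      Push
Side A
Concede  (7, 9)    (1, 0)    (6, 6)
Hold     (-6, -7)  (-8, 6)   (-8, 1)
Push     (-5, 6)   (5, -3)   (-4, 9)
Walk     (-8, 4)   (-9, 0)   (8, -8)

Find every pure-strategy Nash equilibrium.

Side A against Concede: payoffs 7, -6, -5, -8 → best response Concede.
Side A against Hold: payoffs 1, -8, 5, -9 → best response Push.
Side A against Push: payoffs 6, -8, -4, 8 → best response Walk.
Side B against Concede: payoffs 9, 0, 6 → best response Concede.
Side B against Hold: payoffs -7, 6, 1 → best response Hold.
Side B against Push: payoffs 6, -3, 9 → best response Push.
Side B against Walk: payoffs 4, 0, -8 → best response Concede.
Mutual best responses: (Concede, Concede).

(Concede, Concede)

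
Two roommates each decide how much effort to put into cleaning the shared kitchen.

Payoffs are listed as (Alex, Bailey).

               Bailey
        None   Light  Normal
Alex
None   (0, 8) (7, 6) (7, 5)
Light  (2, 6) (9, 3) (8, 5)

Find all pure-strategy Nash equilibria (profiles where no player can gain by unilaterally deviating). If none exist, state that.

(Light, None)

For each player, find the best response to each opponent profile; mutual best responses are the pure NE.
Alex against None: payoffs 0, 2 → best response Light.
Alex against Light: payoffs 7, 9 → best response Light.
Alex against Normal: payoffs 7, 8 → best response Light.
Bailey against None: payoffs 8, 6, 5 → best response None.
Bailey against Light: payoffs 6, 3, 5 → best response None.
Mutual best responses: (Light, None).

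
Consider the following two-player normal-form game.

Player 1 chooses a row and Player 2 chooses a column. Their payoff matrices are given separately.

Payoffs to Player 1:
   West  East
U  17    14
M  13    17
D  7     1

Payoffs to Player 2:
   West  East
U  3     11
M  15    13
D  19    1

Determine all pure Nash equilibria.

none

Player 1 against West: payoffs 17, 13, 7 → best response U.
Player 1 against East: payoffs 14, 17, 1 → best response M.
Player 2 against U: payoffs 3, 11 → best response East.
Player 2 against M: payoffs 15, 13 → best response West.
Player 2 against D: payoffs 19, 1 → best response West.
No profile is a mutual best response for all players.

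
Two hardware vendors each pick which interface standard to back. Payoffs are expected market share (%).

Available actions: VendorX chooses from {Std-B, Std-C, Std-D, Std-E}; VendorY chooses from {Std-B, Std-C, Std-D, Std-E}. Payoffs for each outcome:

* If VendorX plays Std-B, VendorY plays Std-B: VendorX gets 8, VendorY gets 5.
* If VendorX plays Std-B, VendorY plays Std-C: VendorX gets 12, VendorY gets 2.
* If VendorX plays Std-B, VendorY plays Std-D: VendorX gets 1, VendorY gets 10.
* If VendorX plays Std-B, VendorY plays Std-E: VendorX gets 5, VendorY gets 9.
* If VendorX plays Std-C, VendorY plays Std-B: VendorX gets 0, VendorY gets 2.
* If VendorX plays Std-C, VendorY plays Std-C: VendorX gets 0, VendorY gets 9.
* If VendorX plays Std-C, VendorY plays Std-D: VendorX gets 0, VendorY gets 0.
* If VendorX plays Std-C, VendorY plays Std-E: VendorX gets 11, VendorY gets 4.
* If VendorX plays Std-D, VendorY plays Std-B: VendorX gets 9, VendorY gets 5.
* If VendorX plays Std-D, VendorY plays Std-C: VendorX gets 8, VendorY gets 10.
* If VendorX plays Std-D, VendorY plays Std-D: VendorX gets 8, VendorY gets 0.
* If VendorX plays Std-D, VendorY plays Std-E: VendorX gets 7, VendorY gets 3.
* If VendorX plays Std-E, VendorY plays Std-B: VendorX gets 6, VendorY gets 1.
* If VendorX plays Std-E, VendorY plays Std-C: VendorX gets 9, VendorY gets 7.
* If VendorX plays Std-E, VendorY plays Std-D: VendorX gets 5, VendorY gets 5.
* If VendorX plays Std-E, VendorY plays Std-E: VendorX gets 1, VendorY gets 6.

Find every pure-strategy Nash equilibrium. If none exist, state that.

(Std-B, Std-B): VendorX can switch to Std-D (8 → 9). Not NE.
(Std-B, Std-C): VendorY can switch to Std-B (2 → 5). Not NE.
(Std-B, Std-D): VendorX can switch to Std-D (1 → 8). Not NE.
(Std-B, Std-E): VendorX can switch to Std-C (5 → 11). Not NE.
(Std-C, Std-B): VendorX can switch to Std-B (0 → 8). Not NE.
(Std-C, Std-C): VendorX can switch to Std-B (0 → 12). Not NE.
(Std-C, Std-D): VendorX can switch to Std-B (0 → 1). Not NE.
(Std-C, Std-E): VendorY can switch to Std-C (4 → 9). Not NE.
(The remaining 8 profiles each have a profitable deviation by the same check.)

There is no pure-strategy Nash equilibrium.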